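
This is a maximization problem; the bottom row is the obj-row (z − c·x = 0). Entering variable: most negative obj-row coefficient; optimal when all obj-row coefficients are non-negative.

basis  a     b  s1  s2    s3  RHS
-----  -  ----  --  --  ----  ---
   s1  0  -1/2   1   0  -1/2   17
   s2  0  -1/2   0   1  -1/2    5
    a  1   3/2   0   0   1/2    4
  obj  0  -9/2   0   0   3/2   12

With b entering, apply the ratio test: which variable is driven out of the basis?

a

Column b entries and ratios — s1: -1/2 ≤ 0, skip; s2: -1/2 ≤ 0, skip; a: 4/(3/2) = 8/3.
Smallest ratio is 8/3 in the row of a, so a leaves.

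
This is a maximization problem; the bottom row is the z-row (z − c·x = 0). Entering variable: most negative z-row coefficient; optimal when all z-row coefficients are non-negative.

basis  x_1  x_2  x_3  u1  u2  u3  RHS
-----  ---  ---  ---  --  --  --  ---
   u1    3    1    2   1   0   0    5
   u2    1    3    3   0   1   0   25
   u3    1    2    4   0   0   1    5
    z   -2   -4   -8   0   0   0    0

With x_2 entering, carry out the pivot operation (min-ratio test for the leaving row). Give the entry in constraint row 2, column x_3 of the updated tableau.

-3

Ratio test on column x_2 — row 1: 5/1 = 5; row 2: 25/3 = 25/3; row 3: 5/2 = 5/2. Minimum is 5/2 at row 3 (u3 leaves); pivot element 2.
Divide row 3 by 2; eliminate column x_2 from the other rows.
Row 2 update in column x_3: 3 − 3·2 = -3.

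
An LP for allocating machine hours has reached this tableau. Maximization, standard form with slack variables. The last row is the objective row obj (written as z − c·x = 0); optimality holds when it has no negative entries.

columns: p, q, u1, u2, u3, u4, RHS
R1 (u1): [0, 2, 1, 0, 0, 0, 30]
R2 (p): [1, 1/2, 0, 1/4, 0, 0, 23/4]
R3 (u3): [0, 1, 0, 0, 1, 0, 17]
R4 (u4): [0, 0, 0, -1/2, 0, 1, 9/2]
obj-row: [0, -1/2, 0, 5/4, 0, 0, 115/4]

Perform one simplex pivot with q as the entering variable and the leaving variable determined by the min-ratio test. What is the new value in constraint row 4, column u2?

-1/2

Ratio test on column q — row 1: 30/2 = 15; row 2: (23/4)/(1/2) = 23/2; row 3: 17/1 = 17; row 4: entry 0 ≤ 0. Minimum is 23/2 at row 2 (p leaves); pivot element 1/2.
Divide row 2 by 1/2; eliminate column q from the other rows.
Row 4 update in column u2: -1/2 − 0·(1/2) = -1/2.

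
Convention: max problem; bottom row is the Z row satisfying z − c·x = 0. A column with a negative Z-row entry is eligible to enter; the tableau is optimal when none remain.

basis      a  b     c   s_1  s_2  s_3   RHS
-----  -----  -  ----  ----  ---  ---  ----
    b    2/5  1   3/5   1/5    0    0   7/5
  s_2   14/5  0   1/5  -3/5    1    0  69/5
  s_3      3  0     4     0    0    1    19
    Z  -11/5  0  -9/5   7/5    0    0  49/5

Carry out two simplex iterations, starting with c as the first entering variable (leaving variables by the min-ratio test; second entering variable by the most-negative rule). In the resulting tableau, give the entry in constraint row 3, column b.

Ratio test on column c — row 1: (7/5)/(3/5) = 7/3; row 2: (69/5)/(1/5) = 69; row 3: 19/4 = 19/4. Minimum is 7/3 at row 1 (b leaves); pivot element 3/5.
Divide row 1 by 3/5; eliminate column c from the other rows.
Second iteration: most negative Z-row entry is -1 in column a, so a enters.
Ratio test on column a — row 1: (7/3)/(2/3) = 7/2; row 2: (40/3)/(8/3) = 5; row 3: (29/3)/(1/3) = 29. Minimum is 7/2 at row 1 (c leaves); pivot element 2/3.
Divide row 1 by 2/3; eliminate column a from the other rows.
After both pivots, the entry at constraint row 3, column b is -15/2.

-15/2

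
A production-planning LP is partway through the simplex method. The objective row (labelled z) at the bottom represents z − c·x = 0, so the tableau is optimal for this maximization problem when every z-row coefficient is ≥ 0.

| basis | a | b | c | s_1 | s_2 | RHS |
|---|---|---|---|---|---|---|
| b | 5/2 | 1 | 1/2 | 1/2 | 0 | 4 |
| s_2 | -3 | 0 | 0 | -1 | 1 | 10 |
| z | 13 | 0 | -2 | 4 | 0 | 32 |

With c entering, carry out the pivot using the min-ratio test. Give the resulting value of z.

Ratio test on column c — row 1: 4/(1/2) = 8; row 2: entry 0 ≤ 0. Minimum is 8 at row 1 (b leaves); pivot element 1/2.
Pivot on row 1; the z-row RHS becomes 32 − (-2)·8 = 48.

48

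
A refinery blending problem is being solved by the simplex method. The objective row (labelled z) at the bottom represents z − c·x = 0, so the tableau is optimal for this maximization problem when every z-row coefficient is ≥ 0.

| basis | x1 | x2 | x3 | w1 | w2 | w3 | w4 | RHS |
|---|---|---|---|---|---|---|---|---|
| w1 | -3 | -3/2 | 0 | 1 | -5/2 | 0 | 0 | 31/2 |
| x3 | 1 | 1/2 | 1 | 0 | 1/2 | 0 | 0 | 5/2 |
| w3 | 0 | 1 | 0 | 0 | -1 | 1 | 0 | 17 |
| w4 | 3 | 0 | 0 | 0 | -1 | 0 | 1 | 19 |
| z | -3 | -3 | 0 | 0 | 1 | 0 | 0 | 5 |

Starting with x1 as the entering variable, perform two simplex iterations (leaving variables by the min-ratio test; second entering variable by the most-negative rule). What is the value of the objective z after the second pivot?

20

Ratio test on column x1 — row 1: entry -3 ≤ 0; row 2: (5/2)/1 = 5/2; row 3: entry 0 ≤ 0; row 4: 19/3 = 19/3. Minimum is 5/2 at row 2 (x3 leaves); pivot element 1.
Pivot on row 2; the z-row RHS becomes 5 − (-3)·(5/2) = 25/2.
Next entering variable (most negative z-row entry -3/2): x2.
Ratio test on column x2 — row 1: entry 0 ≤ 0; row 2: (5/2)/(1/2) = 5; row 3: 17/1 = 17; row 4: entry -3/2 ≤ 0. Minimum is 5 at row 2 (x1 leaves); pivot element 1/2.
After the second pivot the z-row RHS is 25/2 − (-3/2)·5 = 20.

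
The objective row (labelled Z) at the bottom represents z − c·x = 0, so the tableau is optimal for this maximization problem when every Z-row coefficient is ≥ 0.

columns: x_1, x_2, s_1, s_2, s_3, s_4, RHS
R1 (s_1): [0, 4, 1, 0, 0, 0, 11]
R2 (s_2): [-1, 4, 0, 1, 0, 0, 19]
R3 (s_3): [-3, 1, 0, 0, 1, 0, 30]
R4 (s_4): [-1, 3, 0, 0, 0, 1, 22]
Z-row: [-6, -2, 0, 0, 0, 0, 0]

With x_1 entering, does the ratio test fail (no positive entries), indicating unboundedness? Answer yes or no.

yes

Every constraint-row entry in column x_1 is ≤ 0, so increasing x_1 is unbounded.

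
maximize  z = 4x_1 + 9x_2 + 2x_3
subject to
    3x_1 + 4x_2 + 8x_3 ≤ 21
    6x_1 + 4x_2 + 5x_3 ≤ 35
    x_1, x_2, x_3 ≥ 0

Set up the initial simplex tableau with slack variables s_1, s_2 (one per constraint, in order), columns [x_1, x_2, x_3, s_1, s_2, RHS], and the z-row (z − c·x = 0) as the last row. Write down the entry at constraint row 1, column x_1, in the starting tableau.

Constraint 1 has coefficient 3 on x_1.

3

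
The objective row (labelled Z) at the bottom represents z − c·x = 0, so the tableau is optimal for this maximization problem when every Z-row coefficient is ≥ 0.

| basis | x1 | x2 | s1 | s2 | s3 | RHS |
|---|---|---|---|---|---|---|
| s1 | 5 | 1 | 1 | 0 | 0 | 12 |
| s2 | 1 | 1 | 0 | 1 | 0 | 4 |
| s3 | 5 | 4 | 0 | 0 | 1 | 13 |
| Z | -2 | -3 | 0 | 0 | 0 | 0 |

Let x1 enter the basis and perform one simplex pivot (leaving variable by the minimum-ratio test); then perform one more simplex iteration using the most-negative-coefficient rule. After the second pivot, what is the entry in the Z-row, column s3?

13/15

Ratio test on column x1 — row 1: 12/5 = 12/5; row 2: 4/1 = 4; row 3: 13/5 = 13/5. Minimum is 12/5 at row 1 (s1 leaves); pivot element 5.
Divide row 1 by 5; eliminate column x1 from the other rows.
Second iteration: most negative Z-row entry is -13/5 in column x2, so x2 enters.
Ratio test on column x2 — row 1: (12/5)/(1/5) = 12; row 2: (8/5)/(4/5) = 2; row 3: 1/3 = 1/3. Minimum is 1/3 at row 3 (s3 leaves); pivot element 3.
Divide row 3 by 3; eliminate column x2 from the other rows.
After both pivots, the entry at the Z-row, column s3 is 13/15.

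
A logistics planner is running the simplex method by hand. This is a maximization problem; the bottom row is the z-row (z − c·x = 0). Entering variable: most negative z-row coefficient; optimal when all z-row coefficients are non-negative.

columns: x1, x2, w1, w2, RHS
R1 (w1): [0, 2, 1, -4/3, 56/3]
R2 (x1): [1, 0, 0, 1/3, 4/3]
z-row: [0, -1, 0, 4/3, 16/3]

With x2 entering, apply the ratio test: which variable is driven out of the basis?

Column x2 entries and ratios — w1: (56/3)/2 = 28/3; x1: 0 ≤ 0, skip.
Smallest ratio is 28/3 in the row of w1, so w1 leaves.

w1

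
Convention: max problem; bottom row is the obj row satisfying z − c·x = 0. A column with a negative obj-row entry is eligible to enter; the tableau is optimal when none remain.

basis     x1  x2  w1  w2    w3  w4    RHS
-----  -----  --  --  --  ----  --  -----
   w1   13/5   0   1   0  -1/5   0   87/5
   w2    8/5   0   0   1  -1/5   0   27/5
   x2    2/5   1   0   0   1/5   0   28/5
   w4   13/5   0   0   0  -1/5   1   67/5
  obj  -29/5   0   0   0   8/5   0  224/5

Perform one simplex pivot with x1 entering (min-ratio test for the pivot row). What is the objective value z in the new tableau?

515/8

Ratio test on column x1 — row 1: (87/5)/(13/5) = 87/13; row 2: (27/5)/(8/5) = 27/8; row 3: (28/5)/(2/5) = 14; row 4: (67/5)/(13/5) = 67/13. Minimum is 27/8 at row 2 (w2 leaves); pivot element 8/5.
Pivot on row 2; the obj-row RHS becomes 224/5 − (-29/5)·(27/8) = 515/8.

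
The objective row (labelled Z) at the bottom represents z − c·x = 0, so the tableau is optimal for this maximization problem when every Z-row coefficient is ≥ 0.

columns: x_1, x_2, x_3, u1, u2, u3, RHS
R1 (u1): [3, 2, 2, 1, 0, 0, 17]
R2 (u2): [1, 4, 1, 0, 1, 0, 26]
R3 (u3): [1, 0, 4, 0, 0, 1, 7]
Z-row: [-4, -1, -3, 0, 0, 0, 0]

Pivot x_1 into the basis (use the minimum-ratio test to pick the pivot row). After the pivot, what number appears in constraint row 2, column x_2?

10/3

Ratio test on column x_1 — row 1: 17/3 = 17/3; row 2: 26/1 = 26; row 3: 7/1 = 7. Minimum is 17/3 at row 1 (u1 leaves); pivot element 3.
Divide row 1 by 3; eliminate column x_1 from the other rows.
Row 2 update in column x_2: 4 − 1·(2/3) = 10/3.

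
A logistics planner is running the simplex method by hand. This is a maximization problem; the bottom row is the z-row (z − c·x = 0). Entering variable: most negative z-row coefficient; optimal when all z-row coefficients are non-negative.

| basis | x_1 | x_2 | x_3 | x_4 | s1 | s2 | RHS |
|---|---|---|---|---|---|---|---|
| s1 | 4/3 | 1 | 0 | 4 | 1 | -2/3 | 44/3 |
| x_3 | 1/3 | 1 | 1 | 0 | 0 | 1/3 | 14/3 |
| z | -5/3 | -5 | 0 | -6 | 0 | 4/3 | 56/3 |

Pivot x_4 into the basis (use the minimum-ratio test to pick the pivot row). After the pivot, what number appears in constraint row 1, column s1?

Ratio test on column x_4 — row 1: (44/3)/4 = 11/3; row 2: entry 0 ≤ 0. Minimum is 11/3 at row 1 (s1 leaves); pivot element 4.
Divide row 1 by 4; eliminate column x_4 from the other rows.
In the new row 1, the s1 entry is the old entry divided by the pivot: 1/4 = 1/4.

1/4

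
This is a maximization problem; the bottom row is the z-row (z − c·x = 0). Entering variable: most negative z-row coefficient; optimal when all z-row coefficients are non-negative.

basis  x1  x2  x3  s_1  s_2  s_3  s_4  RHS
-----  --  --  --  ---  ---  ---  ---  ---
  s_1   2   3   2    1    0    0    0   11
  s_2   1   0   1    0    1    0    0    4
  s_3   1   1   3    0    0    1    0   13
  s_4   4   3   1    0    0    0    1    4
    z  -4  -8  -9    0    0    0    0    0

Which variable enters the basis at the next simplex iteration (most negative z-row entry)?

x3

Negative z-row entries: x1: -4, x2: -8, x3: -9.
The most negative is -9 in column x3, so x3 enters.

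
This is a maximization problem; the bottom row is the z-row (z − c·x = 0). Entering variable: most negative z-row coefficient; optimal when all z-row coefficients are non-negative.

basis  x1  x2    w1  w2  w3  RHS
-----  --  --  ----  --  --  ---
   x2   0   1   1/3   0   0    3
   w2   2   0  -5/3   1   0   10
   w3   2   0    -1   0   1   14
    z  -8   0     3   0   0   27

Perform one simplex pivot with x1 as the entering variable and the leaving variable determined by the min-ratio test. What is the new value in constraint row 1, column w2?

0

Ratio test on column x1 — row 1: entry 0 ≤ 0; row 2: 10/2 = 5; row 3: 14/2 = 7. Minimum is 5 at row 2 (w2 leaves); pivot element 2.
Divide row 2 by 2; eliminate column x1 from the other rows.
Row 1 update in column w2: 0 − 0·(1/2) = 0.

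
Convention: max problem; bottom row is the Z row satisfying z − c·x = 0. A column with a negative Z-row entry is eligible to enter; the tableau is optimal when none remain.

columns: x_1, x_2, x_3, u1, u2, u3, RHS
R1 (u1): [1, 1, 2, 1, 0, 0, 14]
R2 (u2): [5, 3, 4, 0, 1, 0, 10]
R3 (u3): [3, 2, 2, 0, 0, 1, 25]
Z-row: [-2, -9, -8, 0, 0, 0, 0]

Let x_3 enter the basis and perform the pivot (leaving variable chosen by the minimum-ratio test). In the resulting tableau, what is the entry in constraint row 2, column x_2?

3/4

Ratio test on column x_3 — row 1: 14/2 = 7; row 2: 10/4 = 5/2; row 3: 25/2 = 25/2. Minimum is 5/2 at row 2 (u2 leaves); pivot element 4.
Divide row 2 by 4; eliminate column x_3 from the other rows.
In the new row 2, the x_2 entry is the old entry divided by the pivot: 3/4 = 3/4.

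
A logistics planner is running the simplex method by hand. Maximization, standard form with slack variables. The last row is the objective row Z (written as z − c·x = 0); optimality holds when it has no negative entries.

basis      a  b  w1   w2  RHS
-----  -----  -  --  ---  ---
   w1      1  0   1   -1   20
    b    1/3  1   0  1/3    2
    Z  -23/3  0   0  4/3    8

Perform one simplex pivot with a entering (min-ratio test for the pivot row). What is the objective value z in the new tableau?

Ratio test on column a — row 1: 20/1 = 20; row 2: 2/(1/3) = 6. Minimum is 6 at row 2 (b leaves); pivot element 1/3.
Pivot on row 2; the Z-row RHS becomes 8 − (-23/3)·6 = 54.

54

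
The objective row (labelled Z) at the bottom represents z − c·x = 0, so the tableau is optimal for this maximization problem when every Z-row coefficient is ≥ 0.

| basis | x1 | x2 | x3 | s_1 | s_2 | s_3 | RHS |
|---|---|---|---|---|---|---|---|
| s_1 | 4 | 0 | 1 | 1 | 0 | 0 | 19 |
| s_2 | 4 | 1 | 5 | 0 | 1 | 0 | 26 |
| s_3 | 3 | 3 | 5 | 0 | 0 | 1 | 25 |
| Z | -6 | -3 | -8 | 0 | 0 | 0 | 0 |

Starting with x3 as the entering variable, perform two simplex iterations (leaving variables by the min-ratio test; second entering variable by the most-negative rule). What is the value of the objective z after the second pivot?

Ratio test on column x3 — row 1: 19/1 = 19; row 2: 26/5 = 26/5; row 3: 25/5 = 5. Minimum is 5 at row 3 (s_3 leaves); pivot element 5.
Pivot on row 3; the Z-row RHS becomes 0 − (-8)·5 = 40.
Next entering variable (most negative Z-row entry -6/5): x1.
Ratio test on column x1 — row 1: 14/(17/5) = 70/17; row 2: 1/1 = 1; row 3: 5/(3/5) = 25/3. Minimum is 1 at row 2 (s_2 leaves); pivot element 1.
After the second pivot the Z-row RHS is 40 − (-6/5)·1 = 206/5.

206/5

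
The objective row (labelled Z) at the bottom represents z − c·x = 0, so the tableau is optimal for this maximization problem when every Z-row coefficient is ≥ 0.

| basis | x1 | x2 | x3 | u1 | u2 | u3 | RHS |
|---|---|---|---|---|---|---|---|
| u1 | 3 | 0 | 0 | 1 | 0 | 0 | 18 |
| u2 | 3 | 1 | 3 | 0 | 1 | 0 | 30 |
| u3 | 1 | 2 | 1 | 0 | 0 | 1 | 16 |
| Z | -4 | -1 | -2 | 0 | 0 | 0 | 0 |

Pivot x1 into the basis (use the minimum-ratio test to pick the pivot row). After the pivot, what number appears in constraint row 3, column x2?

2

Ratio test on column x1 — row 1: 18/3 = 6; row 2: 30/3 = 10; row 3: 16/1 = 16. Minimum is 6 at row 1 (u1 leaves); pivot element 3.
Divide row 1 by 3; eliminate column x1 from the other rows.
Row 3 update in column x2: 2 − 1·0 = 2.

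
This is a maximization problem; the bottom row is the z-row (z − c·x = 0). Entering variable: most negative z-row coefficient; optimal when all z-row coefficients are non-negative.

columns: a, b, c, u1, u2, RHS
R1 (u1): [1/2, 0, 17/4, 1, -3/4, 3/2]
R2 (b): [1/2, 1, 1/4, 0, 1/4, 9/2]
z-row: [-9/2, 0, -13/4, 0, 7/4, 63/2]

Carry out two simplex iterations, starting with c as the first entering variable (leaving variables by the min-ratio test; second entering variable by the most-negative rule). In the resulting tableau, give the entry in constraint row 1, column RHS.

Ratio test on column c — row 1: (3/2)/(17/4) = 6/17; row 2: (9/2)/(1/4) = 18. Minimum is 6/17 at row 1 (u1 leaves); pivot element 17/4.
Divide row 1 by 17/4; eliminate column c from the other rows.
Second iteration: most negative z-row entry is -70/17 in column a, so a enters.
Ratio test on column a — row 1: (6/17)/(2/17) = 3; row 2: (75/17)/(8/17) = 75/8. Minimum is 3 at row 1 (c leaves); pivot element 2/17.
Divide row 1 by 2/17; eliminate column a from the other rows.
After both pivots, the entry at constraint row 1, column RHS is 3.

3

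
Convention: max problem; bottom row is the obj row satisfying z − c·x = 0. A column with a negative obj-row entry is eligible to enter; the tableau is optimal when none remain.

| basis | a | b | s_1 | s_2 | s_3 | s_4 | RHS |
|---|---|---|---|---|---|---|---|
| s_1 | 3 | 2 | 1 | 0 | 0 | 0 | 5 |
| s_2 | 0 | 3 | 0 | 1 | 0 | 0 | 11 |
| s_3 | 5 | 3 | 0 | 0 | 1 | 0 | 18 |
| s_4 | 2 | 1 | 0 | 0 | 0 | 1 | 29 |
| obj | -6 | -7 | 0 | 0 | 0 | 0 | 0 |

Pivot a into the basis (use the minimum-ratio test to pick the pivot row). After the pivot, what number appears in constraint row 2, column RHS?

11

Ratio test on column a — row 1: 5/3 = 5/3; row 2: entry 0 ≤ 0; row 3: 18/5 = 18/5; row 4: 29/2 = 29/2. Minimum is 5/3 at row 1 (s_1 leaves); pivot element 3.
Divide row 1 by 3; eliminate column a from the other rows.
Row 2 update in column RHS: 11 − 0·(5/3) = 11.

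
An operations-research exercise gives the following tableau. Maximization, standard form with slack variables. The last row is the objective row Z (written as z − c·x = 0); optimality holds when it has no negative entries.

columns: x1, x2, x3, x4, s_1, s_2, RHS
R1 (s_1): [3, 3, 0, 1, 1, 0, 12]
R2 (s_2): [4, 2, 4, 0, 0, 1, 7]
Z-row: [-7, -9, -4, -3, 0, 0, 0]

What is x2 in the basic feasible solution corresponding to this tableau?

0

x2 is not in the basis, so in the current basic feasible solution x2 = 0.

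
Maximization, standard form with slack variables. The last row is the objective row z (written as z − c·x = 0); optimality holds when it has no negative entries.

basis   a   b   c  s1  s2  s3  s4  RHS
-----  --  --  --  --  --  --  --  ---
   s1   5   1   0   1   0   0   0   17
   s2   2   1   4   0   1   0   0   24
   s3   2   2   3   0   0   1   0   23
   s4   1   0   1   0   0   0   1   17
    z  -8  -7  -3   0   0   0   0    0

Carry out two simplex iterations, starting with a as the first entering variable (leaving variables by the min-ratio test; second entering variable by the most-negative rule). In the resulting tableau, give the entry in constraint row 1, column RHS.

11/8

Ratio test on column a — row 1: 17/5 = 17/5; row 2: 24/2 = 12; row 3: 23/2 = 23/2; row 4: 17/1 = 17. Minimum is 17/5 at row 1 (s1 leaves); pivot element 5.
Divide row 1 by 5; eliminate column a from the other rows.
Second iteration: most negative z-row entry is -27/5 in column b, so b enters.
Ratio test on column b — row 1: (17/5)/(1/5) = 17; row 2: (86/5)/(3/5) = 86/3; row 3: (81/5)/(8/5) = 81/8; row 4: entry -1/5 ≤ 0. Minimum is 81/8 at row 3 (s3 leaves); pivot element 8/5.
Divide row 3 by 8/5; eliminate column b from the other rows.
After both pivots, the entry at constraint row 1, column RHS is 11/8.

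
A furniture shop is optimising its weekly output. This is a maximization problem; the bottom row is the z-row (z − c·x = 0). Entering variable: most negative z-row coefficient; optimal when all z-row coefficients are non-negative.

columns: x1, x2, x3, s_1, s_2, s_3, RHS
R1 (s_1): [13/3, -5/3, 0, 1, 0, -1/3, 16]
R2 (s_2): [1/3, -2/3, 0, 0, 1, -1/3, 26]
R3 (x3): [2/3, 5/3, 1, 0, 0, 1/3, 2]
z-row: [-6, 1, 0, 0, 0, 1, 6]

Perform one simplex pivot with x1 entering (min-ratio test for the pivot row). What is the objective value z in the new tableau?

Ratio test on column x1 — row 1: 16/(13/3) = 48/13; row 2: 26/(1/3) = 78; row 3: 2/(2/3) = 3. Minimum is 3 at row 3 (x3 leaves); pivot element 2/3.
Pivot on row 3; the z-row RHS becomes 6 − (-6)·3 = 24.

24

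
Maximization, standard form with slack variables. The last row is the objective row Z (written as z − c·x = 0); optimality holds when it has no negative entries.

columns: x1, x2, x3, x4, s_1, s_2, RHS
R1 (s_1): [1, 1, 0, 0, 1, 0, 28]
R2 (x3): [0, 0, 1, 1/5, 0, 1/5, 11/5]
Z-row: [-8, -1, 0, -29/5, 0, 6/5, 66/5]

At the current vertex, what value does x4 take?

x4 is not in the basis, so in the current basic feasible solution x4 = 0.

0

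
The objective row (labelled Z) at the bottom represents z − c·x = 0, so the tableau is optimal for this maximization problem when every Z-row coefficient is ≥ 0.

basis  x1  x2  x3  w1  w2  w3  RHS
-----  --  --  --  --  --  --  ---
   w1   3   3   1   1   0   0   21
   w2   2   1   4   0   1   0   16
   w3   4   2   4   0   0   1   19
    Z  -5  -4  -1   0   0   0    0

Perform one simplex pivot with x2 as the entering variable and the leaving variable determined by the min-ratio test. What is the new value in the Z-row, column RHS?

Ratio test on column x2 — row 1: 21/3 = 7; row 2: 16/1 = 16; row 3: 19/2 = 19/2. Minimum is 7 at row 1 (w1 leaves); pivot element 3.
Divide row 1 by 3; eliminate column x2 from the other rows.
Z-row update in column RHS: 0 − (-4)·7 = 28.

28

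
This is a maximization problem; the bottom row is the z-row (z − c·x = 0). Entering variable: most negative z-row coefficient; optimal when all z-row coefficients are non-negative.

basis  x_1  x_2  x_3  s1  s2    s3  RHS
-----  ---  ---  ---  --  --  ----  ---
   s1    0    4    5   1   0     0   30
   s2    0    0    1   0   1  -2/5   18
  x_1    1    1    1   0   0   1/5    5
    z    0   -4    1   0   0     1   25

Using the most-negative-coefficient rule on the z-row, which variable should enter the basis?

x_2

Negative z-row entries: x_2: -4.
The most negative is -4 in column x_2, so x_2 enters.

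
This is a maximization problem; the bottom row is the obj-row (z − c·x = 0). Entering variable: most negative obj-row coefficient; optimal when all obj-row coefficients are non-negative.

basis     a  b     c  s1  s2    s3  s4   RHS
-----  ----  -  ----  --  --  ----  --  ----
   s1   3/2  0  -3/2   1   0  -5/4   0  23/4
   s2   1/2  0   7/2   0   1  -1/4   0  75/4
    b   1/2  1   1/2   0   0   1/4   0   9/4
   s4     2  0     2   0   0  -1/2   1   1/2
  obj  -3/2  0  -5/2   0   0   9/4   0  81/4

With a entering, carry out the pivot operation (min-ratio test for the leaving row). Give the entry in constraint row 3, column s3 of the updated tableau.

3/8

Ratio test on column a — row 1: (23/4)/(3/2) = 23/6; row 2: (75/4)/(1/2) = 75/2; row 3: (9/4)/(1/2) = 9/2; row 4: (1/2)/2 = 1/4. Minimum is 1/4 at row 4 (s4 leaves); pivot element 2.
Divide row 4 by 2; eliminate column a from the other rows.
Row 3 update in column s3: 1/4 − (1/2)·(-1/4) = 3/8.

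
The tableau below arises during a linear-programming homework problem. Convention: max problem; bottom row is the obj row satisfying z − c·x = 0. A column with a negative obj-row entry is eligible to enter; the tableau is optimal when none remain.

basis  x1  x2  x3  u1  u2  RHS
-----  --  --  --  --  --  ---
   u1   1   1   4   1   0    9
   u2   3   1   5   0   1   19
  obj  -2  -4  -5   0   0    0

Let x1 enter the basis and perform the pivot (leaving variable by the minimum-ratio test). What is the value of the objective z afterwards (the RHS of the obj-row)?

Ratio test on column x1 — row 1: 9/1 = 9; row 2: 19/3 = 19/3. Minimum is 19/3 at row 2 (u2 leaves); pivot element 3.
Pivot on row 2; the obj-row RHS becomes 0 − (-2)·(19/3) = 38/3.

38/3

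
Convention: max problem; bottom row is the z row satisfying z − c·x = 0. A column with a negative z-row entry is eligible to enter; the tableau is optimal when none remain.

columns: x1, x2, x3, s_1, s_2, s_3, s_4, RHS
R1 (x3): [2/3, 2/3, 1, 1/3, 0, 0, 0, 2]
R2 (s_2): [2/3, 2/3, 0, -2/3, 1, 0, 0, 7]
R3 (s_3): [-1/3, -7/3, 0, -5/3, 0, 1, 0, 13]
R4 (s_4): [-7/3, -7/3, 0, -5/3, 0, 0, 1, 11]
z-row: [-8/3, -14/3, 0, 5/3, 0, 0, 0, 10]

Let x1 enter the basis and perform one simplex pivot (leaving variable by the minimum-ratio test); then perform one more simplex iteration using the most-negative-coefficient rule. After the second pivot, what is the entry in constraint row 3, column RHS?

20

Ratio test on column x1 — row 1: 2/(2/3) = 3; row 2: 7/(2/3) = 21/2; row 3: entry -1/3 ≤ 0; row 4: entry -7/3 ≤ 0. Minimum is 3 at row 1 (x3 leaves); pivot element 2/3.
Divide row 1 by 2/3; eliminate column x1 from the other rows.
Second iteration: most negative z-row entry is -2 in column x2, so x2 enters.
Ratio test on column x2 — row 1: 3/1 = 3; row 2: entry 0 ≤ 0; row 3: entry -2 ≤ 0; row 4: entry 0 ≤ 0. Minimum is 3 at row 1 (x1 leaves); pivot element 1.
Divide row 1 by 1; eliminate column x2 from the other rows.
After both pivots, the entry at constraint row 3, column RHS is 20.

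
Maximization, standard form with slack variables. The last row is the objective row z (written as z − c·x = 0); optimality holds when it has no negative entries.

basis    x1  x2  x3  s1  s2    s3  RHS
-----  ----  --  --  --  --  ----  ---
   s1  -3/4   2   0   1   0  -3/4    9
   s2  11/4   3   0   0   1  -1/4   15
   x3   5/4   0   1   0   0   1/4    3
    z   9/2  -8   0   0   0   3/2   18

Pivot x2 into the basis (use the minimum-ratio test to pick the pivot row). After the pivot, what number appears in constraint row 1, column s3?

Ratio test on column x2 — row 1: 9/2 = 9/2; row 2: 15/3 = 5; row 3: entry 0 ≤ 0. Minimum is 9/2 at row 1 (s1 leaves); pivot element 2.
Divide row 1 by 2; eliminate column x2 from the other rows.
In the new row 1, the s3 entry is the old entry divided by the pivot: (-3/4)/2 = -3/8.

-3/8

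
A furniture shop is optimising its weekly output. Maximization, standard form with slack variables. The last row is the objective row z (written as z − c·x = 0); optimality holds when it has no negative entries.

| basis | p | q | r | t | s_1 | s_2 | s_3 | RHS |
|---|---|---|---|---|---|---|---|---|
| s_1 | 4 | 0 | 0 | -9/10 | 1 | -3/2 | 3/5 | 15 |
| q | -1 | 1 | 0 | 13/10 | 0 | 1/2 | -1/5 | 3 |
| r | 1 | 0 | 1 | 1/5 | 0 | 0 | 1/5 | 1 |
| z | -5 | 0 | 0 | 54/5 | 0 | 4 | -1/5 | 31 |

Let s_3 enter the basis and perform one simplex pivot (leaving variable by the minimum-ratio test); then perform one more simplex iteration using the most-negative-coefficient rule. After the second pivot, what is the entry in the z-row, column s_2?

Ratio test on column s_3 — row 1: 15/(3/5) = 25; row 2: entry -1/5 ≤ 0; row 3: 1/(1/5) = 5. Minimum is 5 at row 3 (r leaves); pivot element 1/5.
Divide row 3 by 1/5; eliminate column s_3 from the other rows.
Second iteration: most negative z-row entry is -4 in column p, so p enters.
Ratio test on column p — row 1: 12/1 = 12; row 2: entry 0 ≤ 0; row 3: 5/5 = 1. Minimum is 1 at row 3 (s_3 leaves); pivot element 5.
Divide row 3 by 5; eliminate column p from the other rows.
After both pivots, the entry at the z-row, column s_2 is 4.

4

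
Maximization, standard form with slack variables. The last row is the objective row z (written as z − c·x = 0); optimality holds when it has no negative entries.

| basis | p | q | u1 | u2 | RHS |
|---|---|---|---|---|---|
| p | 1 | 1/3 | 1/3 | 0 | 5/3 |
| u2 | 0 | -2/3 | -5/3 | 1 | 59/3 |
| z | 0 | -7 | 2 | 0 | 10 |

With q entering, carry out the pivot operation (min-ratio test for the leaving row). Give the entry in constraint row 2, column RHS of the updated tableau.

23

Ratio test on column q — row 1: (5/3)/(1/3) = 5; row 2: entry -2/3 ≤ 0. Minimum is 5 at row 1 (p leaves); pivot element 1/3.
Divide row 1 by 1/3; eliminate column q from the other rows.
Row 2 update in column RHS: 59/3 − (-2/3)·5 = 23.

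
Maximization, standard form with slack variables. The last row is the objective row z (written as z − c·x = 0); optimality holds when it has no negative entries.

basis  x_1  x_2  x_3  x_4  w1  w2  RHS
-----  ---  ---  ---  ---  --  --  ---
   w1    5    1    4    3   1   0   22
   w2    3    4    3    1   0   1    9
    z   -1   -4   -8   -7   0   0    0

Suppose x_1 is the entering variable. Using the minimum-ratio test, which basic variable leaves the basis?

w2

Column x_1 entries and ratios — w1: 22/5 = 22/5; w2: 9/3 = 3.
Smallest ratio is 3 in the row of w2, so w2 leaves.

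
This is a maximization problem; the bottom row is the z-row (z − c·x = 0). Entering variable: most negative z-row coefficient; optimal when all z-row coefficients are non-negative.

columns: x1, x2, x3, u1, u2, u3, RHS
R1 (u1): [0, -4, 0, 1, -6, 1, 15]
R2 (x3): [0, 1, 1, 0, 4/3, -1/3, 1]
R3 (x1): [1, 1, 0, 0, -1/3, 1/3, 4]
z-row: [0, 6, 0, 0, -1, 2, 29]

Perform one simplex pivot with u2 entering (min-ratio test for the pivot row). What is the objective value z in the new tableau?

119/4

Ratio test on column u2 — row 1: entry -6 ≤ 0; row 2: 1/(4/3) = 3/4; row 3: entry -1/3 ≤ 0. Minimum is 3/4 at row 2 (x3 leaves); pivot element 4/3.
Pivot on row 2; the z-row RHS becomes 29 − (-1)·(3/4) = 119/4.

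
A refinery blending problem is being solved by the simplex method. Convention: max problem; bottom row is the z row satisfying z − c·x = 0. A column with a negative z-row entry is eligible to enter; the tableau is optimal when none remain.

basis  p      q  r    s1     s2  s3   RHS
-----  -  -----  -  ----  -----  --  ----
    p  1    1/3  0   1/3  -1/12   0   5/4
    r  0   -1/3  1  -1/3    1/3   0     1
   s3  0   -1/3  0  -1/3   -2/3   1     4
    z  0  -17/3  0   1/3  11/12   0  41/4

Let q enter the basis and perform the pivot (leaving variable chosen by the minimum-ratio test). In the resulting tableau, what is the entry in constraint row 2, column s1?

Ratio test on column q — row 1: (5/4)/(1/3) = 15/4; row 2: entry -1/3 ≤ 0; row 3: entry -1/3 ≤ 0. Minimum is 15/4 at row 1 (p leaves); pivot element 1/3.
Divide row 1 by 1/3; eliminate column q from the other rows.
Row 2 update in column s1: -1/3 − (-1/3)·1 = 0.

0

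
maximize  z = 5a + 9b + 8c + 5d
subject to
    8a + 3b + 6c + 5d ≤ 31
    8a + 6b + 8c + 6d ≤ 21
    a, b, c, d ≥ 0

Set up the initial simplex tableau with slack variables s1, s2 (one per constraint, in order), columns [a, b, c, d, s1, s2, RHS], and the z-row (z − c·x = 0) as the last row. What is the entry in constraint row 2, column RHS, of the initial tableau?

21

The RHS of constraint 2 is b_2 = 21.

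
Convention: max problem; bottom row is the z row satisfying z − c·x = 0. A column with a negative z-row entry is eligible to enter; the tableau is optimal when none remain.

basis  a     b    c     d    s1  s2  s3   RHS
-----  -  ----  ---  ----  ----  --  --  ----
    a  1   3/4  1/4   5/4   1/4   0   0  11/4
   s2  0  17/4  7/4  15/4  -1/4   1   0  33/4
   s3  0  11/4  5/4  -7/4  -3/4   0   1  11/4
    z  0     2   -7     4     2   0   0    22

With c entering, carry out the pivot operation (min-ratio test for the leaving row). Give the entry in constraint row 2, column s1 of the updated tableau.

Ratio test on column c — row 1: (11/4)/(1/4) = 11; row 2: (33/4)/(7/4) = 33/7; row 3: (11/4)/(5/4) = 11/5. Minimum is 11/5 at row 3 (s3 leaves); pivot element 5/4.
Divide row 3 by 5/4; eliminate column c from the other rows.
Row 2 update in column s1: -1/4 − (7/4)·(-3/5) = 4/5.

4/5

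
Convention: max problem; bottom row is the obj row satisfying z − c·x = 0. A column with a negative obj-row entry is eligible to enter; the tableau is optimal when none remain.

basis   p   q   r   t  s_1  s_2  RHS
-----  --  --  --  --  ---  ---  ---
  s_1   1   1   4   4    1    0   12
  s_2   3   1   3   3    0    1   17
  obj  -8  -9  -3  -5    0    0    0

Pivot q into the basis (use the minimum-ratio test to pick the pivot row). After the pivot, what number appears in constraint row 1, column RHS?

12

Ratio test on column q — row 1: 12/1 = 12; row 2: 17/1 = 17. Minimum is 12 at row 1 (s_1 leaves); pivot element 1.
Divide row 1 by 1; eliminate column q from the other rows.
In the new row 1, the RHS entry is the old entry divided by the pivot: 12/1 = 12.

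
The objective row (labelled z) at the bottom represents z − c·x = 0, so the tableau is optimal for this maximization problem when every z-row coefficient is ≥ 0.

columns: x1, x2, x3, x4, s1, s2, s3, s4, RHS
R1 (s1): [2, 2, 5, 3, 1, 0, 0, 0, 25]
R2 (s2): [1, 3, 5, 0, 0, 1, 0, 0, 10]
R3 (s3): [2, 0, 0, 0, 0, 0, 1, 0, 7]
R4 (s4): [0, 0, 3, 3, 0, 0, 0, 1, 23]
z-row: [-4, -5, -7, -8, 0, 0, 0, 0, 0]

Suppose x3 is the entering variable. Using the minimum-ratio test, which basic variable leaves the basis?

s2

Column x3 entries and ratios — s1: 25/5 = 5; s2: 10/5 = 2; s3: 0 ≤ 0, skip; s4: 23/3 = 23/3.
Smallest ratio is 2 in the row of s2, so s2 leaves.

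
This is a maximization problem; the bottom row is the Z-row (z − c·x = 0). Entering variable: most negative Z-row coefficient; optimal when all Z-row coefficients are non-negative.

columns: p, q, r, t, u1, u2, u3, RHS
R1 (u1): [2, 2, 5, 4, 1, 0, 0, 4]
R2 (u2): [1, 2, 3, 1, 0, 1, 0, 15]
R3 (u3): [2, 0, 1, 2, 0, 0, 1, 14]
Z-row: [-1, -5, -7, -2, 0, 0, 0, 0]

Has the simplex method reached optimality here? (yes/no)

no

The Z-row has a negative entry -7 in column r, so it is not optimal.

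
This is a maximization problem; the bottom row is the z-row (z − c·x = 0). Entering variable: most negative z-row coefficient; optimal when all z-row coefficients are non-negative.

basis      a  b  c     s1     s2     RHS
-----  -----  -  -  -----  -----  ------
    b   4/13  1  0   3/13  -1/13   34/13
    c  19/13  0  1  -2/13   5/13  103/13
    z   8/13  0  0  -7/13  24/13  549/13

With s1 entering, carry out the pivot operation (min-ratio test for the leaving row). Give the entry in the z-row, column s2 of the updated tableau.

5/3

Ratio test on column s1 — row 1: (34/13)/(3/13) = 34/3; row 2: entry -2/13 ≤ 0. Minimum is 34/3 at row 1 (b leaves); pivot element 3/13.
Divide row 1 by 3/13; eliminate column s1 from the other rows.
z-row update in column s2: 24/13 − (-7/13)·(-1/3) = 5/3.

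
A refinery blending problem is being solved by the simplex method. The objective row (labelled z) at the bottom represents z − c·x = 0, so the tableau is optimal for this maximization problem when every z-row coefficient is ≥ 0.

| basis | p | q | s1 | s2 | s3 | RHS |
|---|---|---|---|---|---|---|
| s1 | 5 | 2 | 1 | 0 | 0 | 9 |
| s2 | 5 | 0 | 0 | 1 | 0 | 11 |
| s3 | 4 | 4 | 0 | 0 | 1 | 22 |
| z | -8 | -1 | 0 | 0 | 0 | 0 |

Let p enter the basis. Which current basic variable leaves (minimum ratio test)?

s1

Column p entries and ratios — s1: 9/5 = 9/5; s2: 11/5 = 11/5; s3: 22/4 = 11/2.
Smallest ratio is 9/5 in the row of s1, so s1 leaves.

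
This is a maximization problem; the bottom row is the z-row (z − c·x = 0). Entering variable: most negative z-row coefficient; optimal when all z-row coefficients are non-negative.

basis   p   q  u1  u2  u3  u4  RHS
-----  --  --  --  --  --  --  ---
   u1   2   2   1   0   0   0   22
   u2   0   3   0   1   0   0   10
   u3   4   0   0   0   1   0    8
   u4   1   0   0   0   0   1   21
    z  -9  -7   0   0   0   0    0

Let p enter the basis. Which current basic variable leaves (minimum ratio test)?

Column p entries and ratios — u1: 22/2 = 11; u2: 0 ≤ 0, skip; u3: 8/4 = 2; u4: 21/1 = 21.
Smallest ratio is 2 in the row of u3, so u3 leaves.

u3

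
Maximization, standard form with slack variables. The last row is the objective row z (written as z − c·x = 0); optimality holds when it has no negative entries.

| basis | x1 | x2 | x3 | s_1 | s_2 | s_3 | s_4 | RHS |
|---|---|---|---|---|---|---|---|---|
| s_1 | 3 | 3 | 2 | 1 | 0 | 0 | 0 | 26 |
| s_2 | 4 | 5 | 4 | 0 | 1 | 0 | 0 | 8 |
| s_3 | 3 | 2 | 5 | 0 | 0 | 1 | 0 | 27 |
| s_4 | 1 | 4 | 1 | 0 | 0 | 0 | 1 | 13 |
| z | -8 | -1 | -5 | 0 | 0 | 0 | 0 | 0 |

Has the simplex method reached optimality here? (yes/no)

The z-row has a negative entry -8 in column x1, so it is not optimal.

no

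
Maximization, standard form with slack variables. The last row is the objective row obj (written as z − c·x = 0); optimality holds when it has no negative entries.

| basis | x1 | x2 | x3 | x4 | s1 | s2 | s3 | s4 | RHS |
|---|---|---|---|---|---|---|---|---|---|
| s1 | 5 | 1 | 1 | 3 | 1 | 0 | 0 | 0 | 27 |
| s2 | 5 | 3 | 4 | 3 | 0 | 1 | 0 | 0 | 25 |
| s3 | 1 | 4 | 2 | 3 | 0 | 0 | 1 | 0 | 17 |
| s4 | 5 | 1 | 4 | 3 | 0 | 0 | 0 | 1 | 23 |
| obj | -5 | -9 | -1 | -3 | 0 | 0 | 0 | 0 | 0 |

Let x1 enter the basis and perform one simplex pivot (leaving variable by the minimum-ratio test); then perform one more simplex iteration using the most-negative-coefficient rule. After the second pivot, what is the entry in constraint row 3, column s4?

Ratio test on column x1 — row 1: 27/5 = 27/5; row 2: 25/5 = 5; row 3: 17/1 = 17; row 4: 23/5 = 23/5. Minimum is 23/5 at row 4 (s4 leaves); pivot element 5.
Divide row 4 by 5; eliminate column x1 from the other rows.
Second iteration: most negative obj-row entry is -8 in column x2, so x2 enters.
Ratio test on column x2 — row 1: entry 0 ≤ 0; row 2: 2/2 = 1; row 3: (62/5)/(19/5) = 62/19; row 4: (23/5)/(1/5) = 23. Minimum is 1 at row 2 (s2 leaves); pivot element 2.
Divide row 2 by 2; eliminate column x2 from the other rows.
After both pivots, the entry at constraint row 3, column s4 is 17/10.

17/10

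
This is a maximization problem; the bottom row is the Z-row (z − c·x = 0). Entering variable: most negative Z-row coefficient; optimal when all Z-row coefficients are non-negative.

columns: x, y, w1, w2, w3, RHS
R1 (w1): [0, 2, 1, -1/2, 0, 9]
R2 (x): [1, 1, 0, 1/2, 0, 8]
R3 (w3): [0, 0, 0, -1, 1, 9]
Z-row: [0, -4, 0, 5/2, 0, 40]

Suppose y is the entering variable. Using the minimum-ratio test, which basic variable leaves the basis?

w1

Column y entries and ratios — w1: 9/2 = 9/2; x: 8/1 = 8; w3: 0 ≤ 0, skip.
Smallest ratio is 9/2 in the row of w1, so w1 leaves.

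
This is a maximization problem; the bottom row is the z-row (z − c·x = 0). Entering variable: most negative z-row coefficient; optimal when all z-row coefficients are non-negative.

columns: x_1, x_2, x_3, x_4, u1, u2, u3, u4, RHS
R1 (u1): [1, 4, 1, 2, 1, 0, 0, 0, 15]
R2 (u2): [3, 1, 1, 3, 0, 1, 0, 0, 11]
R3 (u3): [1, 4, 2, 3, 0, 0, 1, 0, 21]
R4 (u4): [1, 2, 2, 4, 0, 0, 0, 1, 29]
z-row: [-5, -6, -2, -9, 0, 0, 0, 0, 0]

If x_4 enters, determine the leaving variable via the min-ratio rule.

Column x_4 entries and ratios — u1: 15/2 = 15/2; u2: 11/3 = 11/3; u3: 21/3 = 7; u4: 29/4 = 29/4.
Smallest ratio is 11/3 in the row of u2, so u2 leaves.

u2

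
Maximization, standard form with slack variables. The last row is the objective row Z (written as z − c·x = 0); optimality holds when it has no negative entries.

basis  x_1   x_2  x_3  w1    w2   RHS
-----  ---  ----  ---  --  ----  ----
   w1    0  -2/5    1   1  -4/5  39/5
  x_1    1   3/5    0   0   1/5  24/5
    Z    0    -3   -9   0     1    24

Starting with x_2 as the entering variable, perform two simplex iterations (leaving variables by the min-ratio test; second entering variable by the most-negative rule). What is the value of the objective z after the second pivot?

Ratio test on column x_2 — row 1: entry -2/5 ≤ 0; row 2: (24/5)/(3/5) = 8. Minimum is 8 at row 2 (x_1 leaves); pivot element 3/5.
Pivot on row 2; the Z-row RHS becomes 24 − (-3)·8 = 48.
Next entering variable (most negative Z-row entry -9): x_3.
Ratio test on column x_3 — row 1: 11/1 = 11; row 2: entry 0 ≤ 0. Minimum is 11 at row 1 (w1 leaves); pivot element 1.
After the second pivot the Z-row RHS is 48 − (-9)·11 = 147.

147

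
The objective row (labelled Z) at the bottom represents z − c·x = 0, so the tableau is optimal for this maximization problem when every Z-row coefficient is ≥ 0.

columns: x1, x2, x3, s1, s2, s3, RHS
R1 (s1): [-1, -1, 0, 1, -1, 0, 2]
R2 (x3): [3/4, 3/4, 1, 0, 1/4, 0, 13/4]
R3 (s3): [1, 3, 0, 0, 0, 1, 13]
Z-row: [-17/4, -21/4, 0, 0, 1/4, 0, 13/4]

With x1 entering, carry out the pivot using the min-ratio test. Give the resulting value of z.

65/3

Ratio test on column x1 — row 1: entry -1 ≤ 0; row 2: (13/4)/(3/4) = 13/3; row 3: 13/1 = 13. Minimum is 13/3 at row 2 (x3 leaves); pivot element 3/4.
Pivot on row 2; the Z-row RHS becomes 13/4 − (-17/4)·(13/3) = 65/3.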